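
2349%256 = 45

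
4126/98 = 2063/49 = 42.10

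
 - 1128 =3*( - 376)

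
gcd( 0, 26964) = 26964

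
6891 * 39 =268749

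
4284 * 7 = 29988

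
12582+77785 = 90367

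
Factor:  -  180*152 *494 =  - 13515840=- 2^6*3^2*5^1 * 13^1*19^2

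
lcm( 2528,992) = 78368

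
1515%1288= 227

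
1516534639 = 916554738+599979901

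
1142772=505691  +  637081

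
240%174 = 66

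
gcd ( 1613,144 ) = 1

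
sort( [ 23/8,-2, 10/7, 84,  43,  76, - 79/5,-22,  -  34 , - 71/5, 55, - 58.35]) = [  -  58.35, - 34,-22, - 79/5, - 71/5, -2 , 10/7,  23/8,43, 55,76,  84] 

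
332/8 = 41 + 1/2  =  41.50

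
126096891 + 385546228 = 511643119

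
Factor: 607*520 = 315640 = 2^3 * 5^1*13^1*607^1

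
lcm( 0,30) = 0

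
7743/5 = 1548  +  3/5 =1548.60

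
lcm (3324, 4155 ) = 16620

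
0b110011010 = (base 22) ie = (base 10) 410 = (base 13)257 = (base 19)12b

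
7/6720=1/960 = 0.00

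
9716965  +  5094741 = 14811706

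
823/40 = 20 + 23/40 = 20.57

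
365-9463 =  - 9098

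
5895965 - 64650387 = -58754422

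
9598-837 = 8761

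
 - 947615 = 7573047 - 8520662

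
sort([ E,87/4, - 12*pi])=[ - 12*pi, E, 87/4]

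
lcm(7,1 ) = 7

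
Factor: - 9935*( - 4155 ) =41279925= 3^1*5^2*277^1*1987^1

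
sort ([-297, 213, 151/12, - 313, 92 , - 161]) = [ - 313, - 297, - 161,151/12,92  ,  213 ]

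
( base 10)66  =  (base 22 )30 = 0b1000010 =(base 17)3F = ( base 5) 231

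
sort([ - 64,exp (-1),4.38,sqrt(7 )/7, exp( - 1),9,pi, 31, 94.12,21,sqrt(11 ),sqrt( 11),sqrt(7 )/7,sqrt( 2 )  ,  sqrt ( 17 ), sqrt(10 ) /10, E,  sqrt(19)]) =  [-64,sqrt(10 )/10,exp( - 1 ), exp( - 1),sqrt(7 )/7,sqrt( 7)/7, sqrt(2 ),E, pi,sqrt( 11 ),sqrt (11 ),sqrt ( 17 ),sqrt(19), 4.38,9,21, 31,94.12] 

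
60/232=15/58=0.26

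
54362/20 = 2718 + 1/10 = 2718.10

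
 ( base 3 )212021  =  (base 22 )16C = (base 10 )628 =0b1001110100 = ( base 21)18J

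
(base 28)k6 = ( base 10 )566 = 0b1000110110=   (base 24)NE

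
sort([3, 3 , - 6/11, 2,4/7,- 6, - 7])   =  [ - 7, - 6,-6/11,4/7, 2 , 3, 3]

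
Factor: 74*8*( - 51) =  - 2^4*3^1*17^1*37^1= - 30192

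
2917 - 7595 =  - 4678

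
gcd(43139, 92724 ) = 1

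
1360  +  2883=4243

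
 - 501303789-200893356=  - 702197145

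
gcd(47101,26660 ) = 1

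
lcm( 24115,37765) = 2001545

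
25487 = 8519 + 16968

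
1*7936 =7936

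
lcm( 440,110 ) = 440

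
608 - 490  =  118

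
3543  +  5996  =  9539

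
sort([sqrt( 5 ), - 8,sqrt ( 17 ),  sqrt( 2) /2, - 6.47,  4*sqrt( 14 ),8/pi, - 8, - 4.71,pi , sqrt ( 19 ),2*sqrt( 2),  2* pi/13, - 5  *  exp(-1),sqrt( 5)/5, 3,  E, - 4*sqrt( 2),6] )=[-8, - 8,-6.47, - 4 * sqrt(2),-4.71,-5*exp( - 1 ),  sqrt(5 )/5 , 2*pi/13, sqrt( 2 )/2, sqrt( 5),8/pi , E, 2*sqrt(2 ),3, pi, sqrt(17),  sqrt(19),6, 4 * sqrt( 14 ) ]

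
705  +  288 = 993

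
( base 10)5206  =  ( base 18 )g14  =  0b1010001010110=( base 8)12126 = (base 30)5ng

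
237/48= 4 + 15/16  =  4.94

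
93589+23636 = 117225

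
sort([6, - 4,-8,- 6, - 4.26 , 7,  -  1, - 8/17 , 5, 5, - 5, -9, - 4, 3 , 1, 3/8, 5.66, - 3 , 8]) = [-9,-8, - 6,-5,-4.26,  -  4, - 4  ,-3 ,- 1, - 8/17, 3/8, 1,3, 5,  5,5.66,6 , 7 , 8 ]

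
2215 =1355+860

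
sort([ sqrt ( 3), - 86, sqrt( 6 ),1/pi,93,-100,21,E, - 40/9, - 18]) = [ - 100, - 86, - 18,-40/9,1/pi,sqrt( 3 ), sqrt(6 ),  E,21,  93 ]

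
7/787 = 7/787 = 0.01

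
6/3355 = 6/3355 =0.00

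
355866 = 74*4809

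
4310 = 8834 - 4524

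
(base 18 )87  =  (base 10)151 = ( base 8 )227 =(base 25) 61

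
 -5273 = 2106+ - 7379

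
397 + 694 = 1091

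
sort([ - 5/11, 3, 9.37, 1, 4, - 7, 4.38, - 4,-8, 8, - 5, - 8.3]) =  [ -8.3, - 8,-7,-5, - 4, - 5/11, 1, 3, 4,4.38, 8  ,  9.37] 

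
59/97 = 59/97 = 0.61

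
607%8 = 7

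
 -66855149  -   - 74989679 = 8134530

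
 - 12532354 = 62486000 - 75018354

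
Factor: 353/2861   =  353^1*2861^(-1) 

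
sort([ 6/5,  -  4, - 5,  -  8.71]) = [- 8.71, - 5,-4, 6/5 ] 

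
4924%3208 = 1716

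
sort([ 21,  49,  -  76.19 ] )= [ - 76.19, 21, 49 ] 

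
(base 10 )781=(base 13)481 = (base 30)Q1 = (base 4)30031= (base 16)30d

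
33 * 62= 2046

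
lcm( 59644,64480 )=2385760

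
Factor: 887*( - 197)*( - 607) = 197^1*607^1*887^1= 106066573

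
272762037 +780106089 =1052868126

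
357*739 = 263823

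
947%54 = 29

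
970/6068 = 485/3034 = 0.16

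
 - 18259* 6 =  - 109554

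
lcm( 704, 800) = 17600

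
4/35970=2/17985=0.00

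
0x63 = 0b1100011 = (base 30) 39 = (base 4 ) 1203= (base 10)99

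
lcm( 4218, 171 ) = 12654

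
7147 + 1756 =8903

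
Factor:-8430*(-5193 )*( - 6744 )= -2^4*3^4*5^1*281^2*577^1   =  - 295232020560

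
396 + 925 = 1321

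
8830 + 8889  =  17719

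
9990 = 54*185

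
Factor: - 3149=-47^1*67^1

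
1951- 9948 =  - 7997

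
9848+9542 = 19390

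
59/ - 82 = -59/82 = - 0.72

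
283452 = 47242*6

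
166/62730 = 83/31365=0.00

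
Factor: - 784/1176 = -2^1 * 3^( - 1 ) = -2/3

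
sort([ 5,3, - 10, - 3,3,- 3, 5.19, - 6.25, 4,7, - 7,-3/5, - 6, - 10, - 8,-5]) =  [ - 10, - 10, - 8, - 7, - 6.25, - 6 , - 5,-3, - 3, - 3/5, 3,3, 4, 5, 5.19, 7]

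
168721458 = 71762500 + 96958958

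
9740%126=38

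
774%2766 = 774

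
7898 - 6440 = 1458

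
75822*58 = 4397676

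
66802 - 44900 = 21902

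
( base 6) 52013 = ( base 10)6921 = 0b1101100001001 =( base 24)C09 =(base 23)D1L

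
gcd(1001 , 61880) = 91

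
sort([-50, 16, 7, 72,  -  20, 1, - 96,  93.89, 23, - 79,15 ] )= [ - 96,-79, - 50  , - 20, 1, 7, 15, 16, 23, 72,93.89 ] 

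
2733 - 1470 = 1263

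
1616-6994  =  -5378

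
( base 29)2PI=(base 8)4571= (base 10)2425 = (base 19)6dc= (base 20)615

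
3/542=3/542 = 0.01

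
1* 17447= 17447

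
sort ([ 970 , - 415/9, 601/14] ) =[ - 415/9, 601/14,970]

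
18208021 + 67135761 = 85343782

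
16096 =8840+7256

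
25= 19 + 6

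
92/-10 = -10+4/5= -9.20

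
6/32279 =6/32279 = 0.00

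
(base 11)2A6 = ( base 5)2413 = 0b101100110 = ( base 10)358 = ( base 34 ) AI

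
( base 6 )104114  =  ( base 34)7HG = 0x21EE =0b10000111101110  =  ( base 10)8686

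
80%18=8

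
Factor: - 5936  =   - 2^4*7^1 * 53^1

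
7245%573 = 369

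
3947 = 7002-3055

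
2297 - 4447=- 2150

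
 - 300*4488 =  - 1346400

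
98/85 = 1+13/85 =1.15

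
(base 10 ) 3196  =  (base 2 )110001111100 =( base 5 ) 100241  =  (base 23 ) 60M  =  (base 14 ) 1244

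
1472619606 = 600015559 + 872604047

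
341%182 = 159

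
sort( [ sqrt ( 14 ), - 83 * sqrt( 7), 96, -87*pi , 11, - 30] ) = [ - 87*pi,-83*sqrt(7), - 30, sqrt ( 14), 11  ,  96 ] 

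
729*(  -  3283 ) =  - 2393307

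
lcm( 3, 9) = 9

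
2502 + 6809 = 9311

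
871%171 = 16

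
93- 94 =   -  1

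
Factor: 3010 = 2^1*5^1 * 7^1*43^1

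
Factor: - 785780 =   -  2^2*5^1 * 101^1*389^1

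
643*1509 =970287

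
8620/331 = 8620/331 = 26.04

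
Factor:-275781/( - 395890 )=411/590  =  2^( - 1)*3^1 * 5^( - 1)* 59^ (-1 ) * 137^1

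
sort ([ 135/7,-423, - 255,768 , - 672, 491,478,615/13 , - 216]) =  [-672, - 423, - 255 , - 216, 135/7, 615/13,478, 491, 768]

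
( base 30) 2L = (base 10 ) 81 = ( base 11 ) 74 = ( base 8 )121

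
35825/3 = 35825/3 = 11941.67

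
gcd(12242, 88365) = 1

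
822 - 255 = 567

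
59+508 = 567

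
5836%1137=151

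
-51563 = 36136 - 87699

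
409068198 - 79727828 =329340370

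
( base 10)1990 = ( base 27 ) 2JJ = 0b11111000110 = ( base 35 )1LU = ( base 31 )226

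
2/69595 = 2/69595 = 0.00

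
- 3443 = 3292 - 6735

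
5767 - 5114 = 653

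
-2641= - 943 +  - 1698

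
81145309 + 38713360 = 119858669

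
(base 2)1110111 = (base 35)3E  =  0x77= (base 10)119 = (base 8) 167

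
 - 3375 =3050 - 6425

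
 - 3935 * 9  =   - 35415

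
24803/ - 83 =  - 24803/83 = - 298.83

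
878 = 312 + 566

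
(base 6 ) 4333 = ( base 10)993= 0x3E1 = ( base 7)2616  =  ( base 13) 5B5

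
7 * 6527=45689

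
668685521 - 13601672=655083849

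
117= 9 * 13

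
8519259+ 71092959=79612218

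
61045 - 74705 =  - 13660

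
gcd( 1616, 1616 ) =1616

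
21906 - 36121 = -14215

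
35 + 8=43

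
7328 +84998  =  92326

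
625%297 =31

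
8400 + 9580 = 17980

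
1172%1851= 1172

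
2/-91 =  - 1 + 89/91 = - 0.02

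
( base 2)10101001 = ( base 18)97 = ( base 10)169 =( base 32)59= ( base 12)121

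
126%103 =23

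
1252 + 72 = 1324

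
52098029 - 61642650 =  - 9544621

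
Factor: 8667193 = 503^1*17231^1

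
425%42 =5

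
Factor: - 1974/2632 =-2^ ( - 2 )*3^1 = - 3/4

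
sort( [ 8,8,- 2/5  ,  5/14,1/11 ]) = [-2/5,1/11,5/14,8 , 8 ] 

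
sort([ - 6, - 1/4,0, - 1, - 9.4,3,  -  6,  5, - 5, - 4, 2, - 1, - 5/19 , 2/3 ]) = [ - 9.4, - 6, - 6, - 5, - 4,-1,-1, - 5/19, - 1/4, 0,  2/3, 2, 3 , 5]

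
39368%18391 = 2586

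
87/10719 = 29/3573 = 0.01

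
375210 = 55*6822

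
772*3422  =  2641784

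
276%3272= 276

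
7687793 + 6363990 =14051783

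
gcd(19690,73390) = 1790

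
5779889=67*86267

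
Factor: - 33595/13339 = -5^1*6719^1*13339^(-1)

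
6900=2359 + 4541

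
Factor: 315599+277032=592631 = 13^1*45587^1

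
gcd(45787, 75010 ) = 1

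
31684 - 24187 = 7497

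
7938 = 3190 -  - 4748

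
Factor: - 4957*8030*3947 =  - 157109190370 = - 2^1 * 5^1 * 11^1*73^1 * 3947^1*4957^1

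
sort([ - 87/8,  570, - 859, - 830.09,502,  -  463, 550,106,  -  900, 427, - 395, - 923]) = [ - 923, - 900, - 859,- 830.09, - 463 , - 395,  -  87/8,106, 427, 502, 550 , 570]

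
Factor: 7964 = 2^2*11^1 * 181^1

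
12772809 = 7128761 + 5644048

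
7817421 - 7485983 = 331438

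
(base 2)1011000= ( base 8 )130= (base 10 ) 88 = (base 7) 154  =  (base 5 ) 323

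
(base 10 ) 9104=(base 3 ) 110111012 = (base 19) 1643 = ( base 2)10001110010000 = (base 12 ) 5328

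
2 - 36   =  -34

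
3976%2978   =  998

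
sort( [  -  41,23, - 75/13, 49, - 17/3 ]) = [ - 41, - 75/13, - 17/3,23,49] 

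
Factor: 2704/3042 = 2^3*3^(- 2)= 8/9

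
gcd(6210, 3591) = 27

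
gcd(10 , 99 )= 1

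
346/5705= 346/5705 = 0.06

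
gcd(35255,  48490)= 5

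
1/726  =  1/726 = 0.00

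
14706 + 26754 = 41460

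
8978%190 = 48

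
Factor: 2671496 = 2^3*23^1*14519^1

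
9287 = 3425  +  5862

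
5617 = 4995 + 622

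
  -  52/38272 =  - 1/736 =-0.00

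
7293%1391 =338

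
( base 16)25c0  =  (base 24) GIG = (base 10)9664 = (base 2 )10010111000000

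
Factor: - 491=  - 491^1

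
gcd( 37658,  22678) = 2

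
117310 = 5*23462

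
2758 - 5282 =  - 2524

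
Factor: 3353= 7^1*479^1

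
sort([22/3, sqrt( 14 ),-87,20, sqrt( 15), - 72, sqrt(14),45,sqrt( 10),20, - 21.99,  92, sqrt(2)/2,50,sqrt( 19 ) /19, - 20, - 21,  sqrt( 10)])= [-87, - 72,-21.99 ,-21,-20, sqrt(19 ) /19,  sqrt( 2)/2, sqrt( 10), sqrt (10 ),  sqrt(14 ),sqrt(14),sqrt(15 ),22/3,20,20,45,50, 92]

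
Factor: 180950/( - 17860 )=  - 2^(  -  1 )*5^1*7^1*11^1*19^( - 1 )= -385/38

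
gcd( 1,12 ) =1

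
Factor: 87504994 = 2^1*19^1 * 167^1*13789^1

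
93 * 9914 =922002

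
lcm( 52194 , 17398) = 52194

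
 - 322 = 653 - 975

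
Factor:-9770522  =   - 2^1*19^1* 223^1*1153^1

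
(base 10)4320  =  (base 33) 3VU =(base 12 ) 2600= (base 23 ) 83j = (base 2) 1000011100000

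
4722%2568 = 2154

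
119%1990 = 119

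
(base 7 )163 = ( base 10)94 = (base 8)136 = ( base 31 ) 31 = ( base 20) 4E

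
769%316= 137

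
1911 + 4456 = 6367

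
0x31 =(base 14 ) 37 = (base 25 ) 1o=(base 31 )1I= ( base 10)49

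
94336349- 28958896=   65377453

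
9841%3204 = 229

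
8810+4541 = 13351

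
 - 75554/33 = -75554/33 = -2289.52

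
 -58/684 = - 1+313/342 = - 0.08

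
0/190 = 0  =  0.00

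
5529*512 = 2830848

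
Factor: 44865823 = 71^1*631913^1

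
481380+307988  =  789368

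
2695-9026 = -6331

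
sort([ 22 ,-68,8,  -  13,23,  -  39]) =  [-68, - 39,-13, 8,  22,  23]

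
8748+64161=72909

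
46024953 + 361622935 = 407647888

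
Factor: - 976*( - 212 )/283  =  206912/283 = 2^6*53^1*61^1*283^( - 1)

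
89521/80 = 89521/80=1119.01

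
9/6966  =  1/774 = 0.00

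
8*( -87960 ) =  - 703680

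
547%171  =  34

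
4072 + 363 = 4435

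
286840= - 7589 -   -  294429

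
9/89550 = 1/9950=0.00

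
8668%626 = 530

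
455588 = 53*8596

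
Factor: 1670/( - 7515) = - 2/9  =  - 2^1* 3^( - 2)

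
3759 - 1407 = 2352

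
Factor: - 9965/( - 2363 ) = 5^1*17^( - 1)*139^( -1) * 1993^1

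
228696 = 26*8796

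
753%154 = 137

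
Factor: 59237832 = 2^3 * 3^1*43^1*61^1*941^1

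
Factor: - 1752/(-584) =3=3^1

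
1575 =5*315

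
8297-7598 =699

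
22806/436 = 52 + 67/218 = 52.31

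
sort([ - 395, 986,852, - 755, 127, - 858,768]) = [ - 858, - 755,-395, 127, 768, 852,986] 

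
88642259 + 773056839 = 861699098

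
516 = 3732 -3216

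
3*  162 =486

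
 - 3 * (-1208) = 3624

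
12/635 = 12/635 = 0.02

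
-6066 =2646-8712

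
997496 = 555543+441953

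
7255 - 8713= -1458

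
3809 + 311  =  4120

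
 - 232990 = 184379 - 417369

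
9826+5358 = 15184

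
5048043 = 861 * 5863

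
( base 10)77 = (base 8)115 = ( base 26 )2P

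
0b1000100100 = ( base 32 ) h4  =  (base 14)2B2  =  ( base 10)548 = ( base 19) 19g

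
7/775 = 7/775 = 0.01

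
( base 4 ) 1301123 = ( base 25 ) bf9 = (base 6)53335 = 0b1110001011011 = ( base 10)7259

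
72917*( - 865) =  - 63073205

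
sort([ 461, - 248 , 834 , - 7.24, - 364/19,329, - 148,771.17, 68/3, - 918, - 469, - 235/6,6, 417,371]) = [-918 , - 469, - 248,  -  148,-235/6, - 364/19, - 7.24, 6, 68/3,329,371, 417, 461 , 771.17,834 ]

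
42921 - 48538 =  -5617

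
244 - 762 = - 518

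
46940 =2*23470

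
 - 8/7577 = - 8/7577 = - 0.00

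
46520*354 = 16468080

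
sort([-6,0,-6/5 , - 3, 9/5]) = [-6, - 3,-6/5, 0,9/5]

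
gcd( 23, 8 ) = 1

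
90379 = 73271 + 17108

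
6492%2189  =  2114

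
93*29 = 2697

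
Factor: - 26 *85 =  - 2^1 * 5^1*13^1*17^1= - 2210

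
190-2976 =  - 2786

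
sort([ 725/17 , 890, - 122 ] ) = [ - 122,725/17, 890]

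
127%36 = 19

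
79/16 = 79/16  =  4.94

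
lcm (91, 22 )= 2002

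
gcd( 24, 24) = 24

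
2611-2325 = 286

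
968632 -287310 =681322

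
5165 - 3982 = 1183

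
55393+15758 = 71151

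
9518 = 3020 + 6498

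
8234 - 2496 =5738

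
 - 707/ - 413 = 101/59= 1.71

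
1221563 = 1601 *763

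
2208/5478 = 368/913 = 0.40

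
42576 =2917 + 39659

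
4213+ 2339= 6552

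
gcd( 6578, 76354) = 2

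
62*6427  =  398474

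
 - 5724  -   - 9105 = 3381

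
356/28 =89/7 = 12.71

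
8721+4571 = 13292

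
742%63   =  49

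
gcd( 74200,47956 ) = 4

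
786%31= 11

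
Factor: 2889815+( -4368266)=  -1478451 = - 3^1*13^1*167^1*227^1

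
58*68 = 3944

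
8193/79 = 103 +56/79 = 103.71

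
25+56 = 81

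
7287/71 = 7287/71 = 102.63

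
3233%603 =218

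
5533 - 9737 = -4204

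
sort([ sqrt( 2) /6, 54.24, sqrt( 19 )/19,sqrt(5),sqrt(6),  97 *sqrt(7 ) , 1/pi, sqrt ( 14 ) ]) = [ sqrt ( 19 )/19,sqrt(2) /6, 1/pi, sqrt(5), sqrt( 6 ),  sqrt(14), 54.24,97 *sqrt( 7) ]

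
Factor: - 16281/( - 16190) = 2^( - 1)* 3^5 *5^(-1)* 67^1*1619^(- 1)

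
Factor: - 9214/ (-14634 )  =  3^ ( - 3 )*17^1 = 17/27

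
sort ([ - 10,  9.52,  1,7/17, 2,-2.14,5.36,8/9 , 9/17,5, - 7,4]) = [ - 10, - 7,-2.14,7/17,9/17,8/9 , 1,  2,4,5,5.36,  9.52]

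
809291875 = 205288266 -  - 604003609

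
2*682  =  1364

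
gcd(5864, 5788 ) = 4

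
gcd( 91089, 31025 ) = 1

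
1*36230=36230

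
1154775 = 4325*267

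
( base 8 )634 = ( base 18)14g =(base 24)H4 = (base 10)412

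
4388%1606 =1176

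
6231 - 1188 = 5043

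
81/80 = 1 + 1/80 = 1.01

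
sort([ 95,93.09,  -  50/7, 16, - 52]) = [ - 52, - 50/7 , 16,  93.09,95 ]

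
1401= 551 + 850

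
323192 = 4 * 80798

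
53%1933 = 53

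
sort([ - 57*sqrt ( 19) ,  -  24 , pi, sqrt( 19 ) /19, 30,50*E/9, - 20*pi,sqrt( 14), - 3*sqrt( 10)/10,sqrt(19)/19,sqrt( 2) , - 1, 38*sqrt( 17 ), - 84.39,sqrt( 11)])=[ - 57*sqrt(19) , - 84.39, - 20*pi, - 24, - 1,-3*sqrt( 10)/10,sqrt(19)/19, sqrt(19 ) /19 , sqrt( 2),  pi,sqrt( 11),  sqrt(14)  ,  50*E/9, 30,38*sqrt( 17) ]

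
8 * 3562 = 28496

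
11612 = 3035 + 8577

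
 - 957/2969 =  - 1+2012/2969 = - 0.32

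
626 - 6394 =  - 5768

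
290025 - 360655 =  - 70630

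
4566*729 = 3328614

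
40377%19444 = 1489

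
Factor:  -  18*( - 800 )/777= 2^6*3^1*5^2*7^( - 1)*37^ ( - 1) = 4800/259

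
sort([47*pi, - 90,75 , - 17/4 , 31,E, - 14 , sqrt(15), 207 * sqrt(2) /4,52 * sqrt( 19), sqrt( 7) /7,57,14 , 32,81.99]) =[ - 90, - 14, - 17/4,sqrt ( 7 )/7,  E,sqrt(15 ), 14,  31,  32 , 57,207 * sqrt(2 )/4,75,81.99,47 * pi, 52*sqrt( 19) ] 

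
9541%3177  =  10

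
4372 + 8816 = 13188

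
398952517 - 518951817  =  -119999300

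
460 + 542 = 1002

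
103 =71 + 32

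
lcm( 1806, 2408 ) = 7224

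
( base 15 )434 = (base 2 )1110110101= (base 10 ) 949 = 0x3B5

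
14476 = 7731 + 6745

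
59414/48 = 1237 + 19/24 = 1237.79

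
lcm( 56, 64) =448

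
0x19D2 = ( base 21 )EKG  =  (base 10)6610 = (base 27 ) 91M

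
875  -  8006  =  -7131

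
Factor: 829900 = 2^2* 5^2*43^1*193^1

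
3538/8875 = 3538/8875  =  0.40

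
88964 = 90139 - 1175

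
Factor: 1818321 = 3^1  *  59^1 *10273^1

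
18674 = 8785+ 9889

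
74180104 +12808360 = 86988464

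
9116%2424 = 1844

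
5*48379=241895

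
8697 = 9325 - 628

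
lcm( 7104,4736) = 14208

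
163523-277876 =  - 114353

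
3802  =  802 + 3000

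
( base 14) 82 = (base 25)4E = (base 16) 72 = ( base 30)3o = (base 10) 114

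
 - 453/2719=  - 453/2719 = - 0.17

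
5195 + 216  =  5411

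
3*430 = 1290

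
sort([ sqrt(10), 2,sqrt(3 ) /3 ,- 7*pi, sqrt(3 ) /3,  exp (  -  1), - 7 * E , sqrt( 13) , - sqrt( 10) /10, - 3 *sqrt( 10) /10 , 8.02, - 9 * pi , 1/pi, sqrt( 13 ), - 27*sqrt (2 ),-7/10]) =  [ - 27*sqrt( 2), - 9*pi , - 7*pi , - 7*E, - 3*sqrt( 10 )/10 , - 7/10,  -  sqrt( 10 ) /10,1/pi,exp( - 1) , sqrt( 3 )/3,  sqrt( 3 )/3,  2,sqrt( 10 ),sqrt( 13 )  ,  sqrt( 13), 8.02]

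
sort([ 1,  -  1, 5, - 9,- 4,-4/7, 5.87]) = [ - 9, - 4,  -  1, - 4/7,1, 5, 5.87]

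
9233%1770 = 383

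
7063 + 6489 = 13552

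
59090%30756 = 28334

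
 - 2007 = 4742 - 6749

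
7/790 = 7/790 = 0.01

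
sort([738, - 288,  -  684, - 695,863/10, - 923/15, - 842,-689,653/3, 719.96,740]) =[-842, - 695, - 689  ,-684, - 288,-923/15,863/10 , 653/3,719.96,738,740]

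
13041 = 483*27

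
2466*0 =0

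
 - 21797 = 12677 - 34474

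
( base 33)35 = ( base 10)104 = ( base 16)68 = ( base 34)32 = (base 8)150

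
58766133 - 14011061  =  44755072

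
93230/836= 46615/418= 111.52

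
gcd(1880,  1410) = 470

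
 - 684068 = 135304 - 819372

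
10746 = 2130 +8616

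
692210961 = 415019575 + 277191386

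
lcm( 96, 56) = 672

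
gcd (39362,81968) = 2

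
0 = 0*29358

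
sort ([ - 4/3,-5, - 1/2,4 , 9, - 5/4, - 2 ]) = [ - 5, - 2, - 4/3,  -  5/4, - 1/2, 4,9]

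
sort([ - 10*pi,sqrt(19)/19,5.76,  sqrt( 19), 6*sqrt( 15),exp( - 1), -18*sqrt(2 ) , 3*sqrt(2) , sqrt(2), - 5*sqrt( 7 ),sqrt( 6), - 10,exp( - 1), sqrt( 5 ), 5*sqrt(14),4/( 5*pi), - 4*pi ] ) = [ -10*pi, - 18*sqrt(2 ) , - 5*sqrt( 7 ), - 4*pi,-10, sqrt( 19) /19,4/( 5 * pi ),exp ( - 1), exp( - 1 ), sqrt (2),sqrt(5) , sqrt( 6), 3*sqrt(2), sqrt( 19) , 5.76,5*sqrt( 14), 6*sqrt( 15)]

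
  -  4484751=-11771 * 381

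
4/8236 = 1/2059 = 0.00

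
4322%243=191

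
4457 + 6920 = 11377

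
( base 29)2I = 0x4C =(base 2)1001100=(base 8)114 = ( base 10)76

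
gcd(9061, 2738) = 1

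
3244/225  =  3244/225 = 14.42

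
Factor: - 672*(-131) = 2^5*3^1 * 7^1*131^1 = 88032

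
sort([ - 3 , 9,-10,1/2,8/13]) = [  -  10,-3, 1/2, 8/13  ,  9 ]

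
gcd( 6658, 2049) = 1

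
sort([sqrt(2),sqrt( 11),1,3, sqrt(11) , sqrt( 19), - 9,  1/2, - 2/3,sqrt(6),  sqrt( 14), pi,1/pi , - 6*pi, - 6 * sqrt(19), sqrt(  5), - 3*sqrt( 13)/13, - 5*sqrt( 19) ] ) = [ - 6*sqrt(19 ), - 5 * sqrt(19) , - 6*pi, - 9, - 3*sqrt(13) /13, - 2/3 , 1/pi, 1/2, 1,sqrt(2), sqrt (5),sqrt( 6), 3,pi, sqrt(11),sqrt(11),sqrt( 14),sqrt( 19)]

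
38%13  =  12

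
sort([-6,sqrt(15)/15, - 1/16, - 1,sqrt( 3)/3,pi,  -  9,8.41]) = [-9,  -  6,  -  1,-1/16, sqrt(15)/15,sqrt(3) /3, pi, 8.41]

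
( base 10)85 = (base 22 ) 3J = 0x55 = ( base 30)2p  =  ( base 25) 3A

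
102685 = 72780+29905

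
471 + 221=692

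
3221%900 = 521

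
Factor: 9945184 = 2^5 * 167^1*1861^1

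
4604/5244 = 1151/1311 = 0.88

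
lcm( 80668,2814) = 242004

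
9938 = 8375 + 1563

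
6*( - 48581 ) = - 291486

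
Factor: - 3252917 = - 47^1*67^1 * 1033^1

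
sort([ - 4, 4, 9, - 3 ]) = [ - 4, - 3,4, 9] 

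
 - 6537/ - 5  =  6537/5 = 1307.40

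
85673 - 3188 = 82485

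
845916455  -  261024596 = 584891859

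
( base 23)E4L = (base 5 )220034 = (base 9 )11274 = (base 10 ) 7519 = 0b1110101011111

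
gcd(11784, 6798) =6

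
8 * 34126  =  273008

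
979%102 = 61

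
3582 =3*1194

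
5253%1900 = 1453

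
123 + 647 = 770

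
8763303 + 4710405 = 13473708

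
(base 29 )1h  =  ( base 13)37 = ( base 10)46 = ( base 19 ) 28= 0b101110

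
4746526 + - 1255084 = 3491442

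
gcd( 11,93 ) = 1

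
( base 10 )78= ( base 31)2g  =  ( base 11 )71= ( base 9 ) 86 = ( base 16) 4e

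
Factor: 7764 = 2^2*3^1*647^1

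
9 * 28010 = 252090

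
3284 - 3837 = - 553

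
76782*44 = 3378408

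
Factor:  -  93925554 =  - 2^1*3^1*419^1*37361^1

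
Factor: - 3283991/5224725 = - 3^(-2 )*5^(  -  2 )*11^( - 1)*2111^(-1)*3283991^1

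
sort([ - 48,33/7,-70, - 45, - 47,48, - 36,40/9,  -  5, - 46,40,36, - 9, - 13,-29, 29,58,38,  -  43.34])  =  [ - 70,-48, - 47,-46, - 45,-43.34, - 36,  -  29,- 13, - 9 ,-5, 40/9,33/7,  29,36,38, 40,48,58]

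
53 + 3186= 3239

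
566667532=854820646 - 288153114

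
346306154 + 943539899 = 1289846053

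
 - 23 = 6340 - 6363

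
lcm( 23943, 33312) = 766176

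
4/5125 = 4/5125 = 0.00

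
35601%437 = 204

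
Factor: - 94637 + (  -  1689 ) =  - 2^1*48163^1 = - 96326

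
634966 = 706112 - 71146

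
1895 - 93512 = - 91617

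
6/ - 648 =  - 1/108 = - 0.01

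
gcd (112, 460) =4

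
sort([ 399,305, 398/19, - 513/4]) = [ - 513/4, 398/19, 305,399]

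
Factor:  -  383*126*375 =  - 18096750 = - 2^1*3^3*5^3*7^1*383^1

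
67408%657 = 394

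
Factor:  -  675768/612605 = -2^3 *3^1*5^( - 1) * 7^(-1)*23^( - 1 )* 37^1=- 888/805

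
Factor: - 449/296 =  - 2^ (-3 )*37^ ( - 1)*449^1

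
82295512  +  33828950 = 116124462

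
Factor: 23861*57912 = 2^3*3^1  *  19^1*107^1 * 127^1*223^1 = 1381838232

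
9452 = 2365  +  7087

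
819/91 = 9 = 9.00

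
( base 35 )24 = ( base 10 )74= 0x4A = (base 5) 244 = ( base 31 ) 2c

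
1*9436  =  9436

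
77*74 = 5698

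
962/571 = 962/571=1.68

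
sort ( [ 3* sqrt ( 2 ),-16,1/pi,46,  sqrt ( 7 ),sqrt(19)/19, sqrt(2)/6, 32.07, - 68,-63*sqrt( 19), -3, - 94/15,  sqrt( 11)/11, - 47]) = [ - 63*sqrt (19 ) , - 68, - 47, - 16, - 94/15, - 3,sqrt( 19) /19, sqrt( 2 )/6,sqrt(11) /11, 1/pi , sqrt(7 ), 3*sqrt(2 ), 32.07, 46 ] 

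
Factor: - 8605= - 5^1*1721^1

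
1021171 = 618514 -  - 402657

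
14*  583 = 8162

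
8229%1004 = 197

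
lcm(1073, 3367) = 97643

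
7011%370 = 351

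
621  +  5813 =6434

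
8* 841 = 6728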